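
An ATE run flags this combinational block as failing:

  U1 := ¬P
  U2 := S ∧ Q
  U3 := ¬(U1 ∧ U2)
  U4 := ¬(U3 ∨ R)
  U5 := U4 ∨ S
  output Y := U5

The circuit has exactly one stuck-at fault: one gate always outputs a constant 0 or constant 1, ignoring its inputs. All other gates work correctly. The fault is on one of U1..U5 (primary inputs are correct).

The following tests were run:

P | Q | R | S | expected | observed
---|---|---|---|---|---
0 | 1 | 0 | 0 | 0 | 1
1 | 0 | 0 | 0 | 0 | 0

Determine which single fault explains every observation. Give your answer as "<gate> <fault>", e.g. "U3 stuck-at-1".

U2 stuck-at-1

Fault-free values for test 1 (P=0, Q=1, R=0, S=0): U1=1, U2=0, U3=1, U4=0, U5=0, giving Y=0. Observed 1.
Test 1: faults giving observed 1 are {U2 stuck-at-1, U3 stuck-at-0, U4 stuck-at-1, U5 stuck-at-1}.
Test 2 (P=1, Q=0, R=0, S=0): fault-free U1=0, U2=0, U3=1, U4=0, U5=0 → 0; observed 0. Eliminates U3 stuck-at-0, U4 stuck-at-1, U5 stuck-at-1.
Only U2 stuck-at-1 is consistent with every test.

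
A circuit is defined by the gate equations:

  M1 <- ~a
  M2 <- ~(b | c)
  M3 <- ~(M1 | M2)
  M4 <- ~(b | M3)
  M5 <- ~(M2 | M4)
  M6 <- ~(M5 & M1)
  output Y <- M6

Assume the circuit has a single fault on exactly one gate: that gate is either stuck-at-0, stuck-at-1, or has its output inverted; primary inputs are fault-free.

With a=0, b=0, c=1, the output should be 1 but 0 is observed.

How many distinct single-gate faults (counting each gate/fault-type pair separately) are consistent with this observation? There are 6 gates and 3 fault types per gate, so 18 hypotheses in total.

Fault-free: M1=1, M2=0, M3=0, M4=1, M5=0, M6=1 → 1. Observed 0.
  M1: none of the 3 fault types match ✗
  M2: none of the 3 fault types match ✗
  M3: stuck-at-1, inverted output ✓; others ✗
  M4: stuck-at-0, inverted output ✓; others ✗
  M5: stuck-at-1, inverted output ✓; others ✗
  M6: stuck-at-0, inverted output ✓; others ✗
Consistent faults: {M3 stuck-at-1, M3 inverted output, M4 stuck-at-0, M4 inverted output, M5 stuck-at-1, M5 inverted output, M6 stuck-at-0, M6 inverted output} — 8 in all.

8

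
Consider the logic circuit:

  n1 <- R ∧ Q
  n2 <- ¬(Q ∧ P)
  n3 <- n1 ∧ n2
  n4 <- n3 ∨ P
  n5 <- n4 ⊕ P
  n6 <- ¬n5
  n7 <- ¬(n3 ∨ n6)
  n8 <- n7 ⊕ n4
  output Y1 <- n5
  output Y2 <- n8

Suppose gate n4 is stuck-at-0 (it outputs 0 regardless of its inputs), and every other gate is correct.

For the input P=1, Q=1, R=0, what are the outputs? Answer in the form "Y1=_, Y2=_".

Propagate with n4 forced: n1=0, n2=0, n3=0, n4=0 [stuck-at-0], n5=1, n6=0, n7=1, n8=1.
So the outputs are Y1=1, Y2=1. (Without the fault they would be Y1=0, Y2=1.)

Y1=1, Y2=1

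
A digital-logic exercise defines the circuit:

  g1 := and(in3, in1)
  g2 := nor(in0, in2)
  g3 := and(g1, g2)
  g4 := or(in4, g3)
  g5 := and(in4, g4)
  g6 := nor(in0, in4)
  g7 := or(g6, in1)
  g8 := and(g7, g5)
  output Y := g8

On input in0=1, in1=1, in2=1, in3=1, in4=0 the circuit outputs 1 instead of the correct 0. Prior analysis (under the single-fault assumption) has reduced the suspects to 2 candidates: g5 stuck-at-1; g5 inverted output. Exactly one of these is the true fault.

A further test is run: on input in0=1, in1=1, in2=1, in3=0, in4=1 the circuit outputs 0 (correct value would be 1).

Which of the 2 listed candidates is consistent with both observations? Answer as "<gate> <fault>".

g5 inverted output

Evaluate each candidate on input in0=1, in1=1, in2=1, in3=0, in4=1:
  g5 stuck-at-1: g1=0, g2=0, g3=0, g4=1, g5=1 [stuck-at-1], g6=0, g7=1, g8=1 → 1 — eliminated
  g5 inverted output: g1=0, g2=0, g3=0, g4=1, g5=0 [inverted output], g6=0, g7=1, g8=0 → 0 — matches
Only g5 inverted output reproduces the observed 0.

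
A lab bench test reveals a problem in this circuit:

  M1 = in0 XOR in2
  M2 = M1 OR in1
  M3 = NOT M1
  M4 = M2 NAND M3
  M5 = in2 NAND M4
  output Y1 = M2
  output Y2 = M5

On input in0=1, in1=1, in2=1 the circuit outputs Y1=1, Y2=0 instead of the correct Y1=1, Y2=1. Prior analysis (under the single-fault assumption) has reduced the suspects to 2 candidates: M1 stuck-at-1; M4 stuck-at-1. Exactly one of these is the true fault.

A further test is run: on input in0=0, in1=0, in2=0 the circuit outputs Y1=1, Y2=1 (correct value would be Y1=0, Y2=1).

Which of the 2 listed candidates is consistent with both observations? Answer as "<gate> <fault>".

M1 stuck-at-1

Evaluate each candidate on input in0=0, in1=0, in2=0:
  M1 stuck-at-1: M1=1 [stuck-at-1], M2=1, M3=0, M4=1, M5=1 → Y1=1, Y2=1 — matches
  M4 stuck-at-1: M1=0, M2=0, M3=1, M4=1 [stuck-at-1], M5=1 → Y1=0, Y2=1 — eliminated
Only M1 stuck-at-1 reproduces the observed Y1=1, Y2=1.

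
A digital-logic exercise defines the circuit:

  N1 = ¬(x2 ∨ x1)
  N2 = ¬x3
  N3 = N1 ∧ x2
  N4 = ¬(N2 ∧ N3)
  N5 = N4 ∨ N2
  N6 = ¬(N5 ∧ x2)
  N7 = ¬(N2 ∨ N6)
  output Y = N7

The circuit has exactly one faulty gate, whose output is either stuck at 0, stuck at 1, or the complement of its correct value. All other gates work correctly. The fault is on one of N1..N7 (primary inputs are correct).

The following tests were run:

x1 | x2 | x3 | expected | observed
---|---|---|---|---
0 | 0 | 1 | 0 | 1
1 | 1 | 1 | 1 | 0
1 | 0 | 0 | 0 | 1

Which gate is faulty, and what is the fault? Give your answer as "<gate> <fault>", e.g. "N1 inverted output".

N7 inverted output

Fault-free values for test 1 (x1=0, x2=0, x3=1): N1=1, N2=0, N3=0, N4=1, N5=1, N6=1, N7=0, giving Y=0. Observed 1.
Test 1: faults giving observed 1 are {N6 stuck-at-0, N6 inverted output, N7 stuck-at-1, N7 inverted output}.
Test 2 (x1=1, x2=1, x3=1): fault-free N1=0, N2=0, N3=0, N4=1, N5=1, N6=0, N7=1 → 1; observed 0. Eliminates N6 stuck-at-0, N7 stuck-at-1.
Test 3 (x1=1, x2=0, x3=0): fault-free N1=0, N2=1, N3=0, N4=1, N5=1, N6=1, N7=0 → 0; observed 1. Eliminates N6 inverted output.
Only N7 inverted output is consistent with every test.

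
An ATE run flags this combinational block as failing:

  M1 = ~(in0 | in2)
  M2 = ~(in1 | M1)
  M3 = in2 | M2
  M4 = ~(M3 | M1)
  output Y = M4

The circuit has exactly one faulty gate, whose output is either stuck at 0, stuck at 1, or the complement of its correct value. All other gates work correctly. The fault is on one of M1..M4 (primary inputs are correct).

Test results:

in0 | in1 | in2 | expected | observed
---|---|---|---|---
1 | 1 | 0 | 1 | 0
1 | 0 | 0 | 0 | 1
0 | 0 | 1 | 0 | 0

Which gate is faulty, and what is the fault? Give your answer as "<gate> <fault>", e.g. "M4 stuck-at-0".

M2 inverted output

Fault-free values for test 1 (in0=1, in1=1, in2=0): M1=0, M2=0, M3=0, M4=1, giving Y=1. Observed 0.
Test 1: faults giving observed 0 are {M1 stuck-at-1, M1 inverted output, M2 stuck-at-1, M2 inverted output, M3 stuck-at-1, M3 inverted output, M4 stuck-at-0, M4 inverted output}.
Test 2 (in0=1, in1=0, in2=0): fault-free M1=0, M2=1, M3=1, M4=0 → 0; observed 1. Eliminates M1 stuck-at-1, M1 inverted output, M2 stuck-at-1, M3 stuck-at-1, M4 stuck-at-0.
Test 3 (in0=0, in1=0, in2=1): fault-free M1=0, M2=1, M3=1, M4=0 → 0; observed 0. Eliminates M3 inverted output, M4 inverted output.
Only M2 inverted output is consistent with every test.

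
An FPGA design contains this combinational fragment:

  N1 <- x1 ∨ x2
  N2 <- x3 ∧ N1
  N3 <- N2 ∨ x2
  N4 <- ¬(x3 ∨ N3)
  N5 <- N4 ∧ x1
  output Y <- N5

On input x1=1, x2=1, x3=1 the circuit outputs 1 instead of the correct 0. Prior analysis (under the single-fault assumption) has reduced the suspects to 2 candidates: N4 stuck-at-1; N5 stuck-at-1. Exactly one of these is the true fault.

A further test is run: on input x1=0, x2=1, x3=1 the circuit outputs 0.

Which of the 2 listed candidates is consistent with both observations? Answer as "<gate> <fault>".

Evaluate each candidate on input x1=0, x2=1, x3=1:
  N4 stuck-at-1: N1=1, N2=1, N3=1, N4=1 [stuck-at-1], N5=0 → 0 — matches
  N5 stuck-at-1: N1=1, N2=1, N3=1, N4=0, N5=1 [stuck-at-1] → 1 — eliminated
Only N4 stuck-at-1 reproduces the observed 0.

N4 stuck-at-1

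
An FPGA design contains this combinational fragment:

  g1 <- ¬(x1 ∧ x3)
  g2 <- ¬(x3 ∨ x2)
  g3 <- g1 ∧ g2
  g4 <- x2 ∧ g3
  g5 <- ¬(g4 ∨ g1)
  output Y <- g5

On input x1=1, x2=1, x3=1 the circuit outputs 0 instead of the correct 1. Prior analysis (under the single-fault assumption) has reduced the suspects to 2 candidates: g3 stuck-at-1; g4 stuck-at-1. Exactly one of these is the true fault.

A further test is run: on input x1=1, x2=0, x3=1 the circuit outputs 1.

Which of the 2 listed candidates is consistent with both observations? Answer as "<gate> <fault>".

g3 stuck-at-1

Evaluate each candidate on input x1=1, x2=0, x3=1:
  g3 stuck-at-1: g1=0, g2=0, g3=1 [stuck-at-1], g4=0, g5=1 → 1 — matches
  g4 stuck-at-1: g1=0, g2=0, g3=0, g4=1 [stuck-at-1], g5=0 → 0 — eliminated
Only g3 stuck-at-1 reproduces the observed 1.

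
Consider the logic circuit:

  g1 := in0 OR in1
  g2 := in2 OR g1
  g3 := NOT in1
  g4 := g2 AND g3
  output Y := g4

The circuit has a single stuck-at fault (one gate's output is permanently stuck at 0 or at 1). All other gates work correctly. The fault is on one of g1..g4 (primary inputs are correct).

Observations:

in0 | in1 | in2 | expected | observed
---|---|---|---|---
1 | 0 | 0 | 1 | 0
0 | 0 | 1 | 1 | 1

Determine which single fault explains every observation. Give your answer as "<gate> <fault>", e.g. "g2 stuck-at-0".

g1 stuck-at-0

Fault-free values for test 1 (in0=1, in1=0, in2=0): g1=1, g2=1, g3=1, g4=1, giving Y=1. Observed 0.
Test 1: faults giving observed 0 are {g1 stuck-at-0, g2 stuck-at-0, g3 stuck-at-0, g4 stuck-at-0}.
Test 2 (in0=0, in1=0, in2=1): fault-free g1=0, g2=1, g3=1, g4=1 → 1; observed 1. Eliminates g2 stuck-at-0, g3 stuck-at-0, g4 stuck-at-0.
Only g1 stuck-at-0 is consistent with every test.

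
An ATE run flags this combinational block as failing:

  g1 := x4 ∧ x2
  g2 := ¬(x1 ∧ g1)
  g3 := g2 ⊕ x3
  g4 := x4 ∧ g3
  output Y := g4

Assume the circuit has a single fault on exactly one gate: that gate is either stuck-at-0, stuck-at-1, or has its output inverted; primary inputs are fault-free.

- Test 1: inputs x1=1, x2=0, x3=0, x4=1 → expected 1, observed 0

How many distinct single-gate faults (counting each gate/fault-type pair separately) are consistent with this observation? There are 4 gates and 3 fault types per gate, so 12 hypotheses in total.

Fault-free: g1=0, g2=1, g3=1, g4=1 → 1. Observed 0.
  g1 stuck-at-0: output 1 ✗
  g1 stuck-at-1: output 0 ✓
  g1 inverted output: output 0 ✓
  g2 stuck-at-0: output 0 ✓
  g2 stuck-at-1: output 1 ✗
  g2 inverted output: output 0 ✓
  g3 stuck-at-0: output 0 ✓
  g3 stuck-at-1: output 1 ✗
  g3 inverted output: output 0 ✓
  g4 stuck-at-0: output 0 ✓
  g4 stuck-at-1: output 1 ✗
  g4 inverted output: output 0 ✓
Consistent faults: {g1 stuck-at-1, g1 inverted output, g2 stuck-at-0, g2 inverted output, g3 stuck-at-0, g3 inverted output, g4 stuck-at-0, g4 inverted output} — 8 in all.

8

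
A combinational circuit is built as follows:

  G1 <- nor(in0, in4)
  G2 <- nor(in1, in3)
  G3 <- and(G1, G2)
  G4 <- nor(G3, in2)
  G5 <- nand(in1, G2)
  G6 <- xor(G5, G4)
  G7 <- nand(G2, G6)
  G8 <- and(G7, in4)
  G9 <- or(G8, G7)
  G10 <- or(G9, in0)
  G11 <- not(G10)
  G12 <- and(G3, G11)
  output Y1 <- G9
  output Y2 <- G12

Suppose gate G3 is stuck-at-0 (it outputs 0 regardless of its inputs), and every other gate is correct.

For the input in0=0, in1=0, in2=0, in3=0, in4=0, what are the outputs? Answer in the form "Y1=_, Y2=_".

Y1=1, Y2=0

Propagate with G3 forced: G1=1, G2=1, G3=0 [stuck-at-0], G4=1, G5=1, G6=0, G7=1, G8=0, G9=1, G10=1, G11=0, G12=0.
So the outputs are Y1=1, Y2=0. (Without the fault they would be Y1=0, Y2=1.)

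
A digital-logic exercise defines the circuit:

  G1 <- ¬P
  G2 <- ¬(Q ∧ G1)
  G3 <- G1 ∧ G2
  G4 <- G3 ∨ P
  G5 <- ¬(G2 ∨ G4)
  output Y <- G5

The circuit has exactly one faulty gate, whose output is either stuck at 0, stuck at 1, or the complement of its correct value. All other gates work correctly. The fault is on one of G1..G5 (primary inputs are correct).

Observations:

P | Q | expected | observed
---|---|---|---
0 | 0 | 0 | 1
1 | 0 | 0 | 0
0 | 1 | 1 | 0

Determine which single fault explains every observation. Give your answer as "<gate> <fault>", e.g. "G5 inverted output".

Fault-free values for test 1 (P=0, Q=0): G1=1, G2=1, G3=1, G4=1, G5=0, giving Y=0. Observed 1.
Test 1: faults giving observed 1 are {G2 stuck-at-0, G2 inverted output, G5 stuck-at-1, G5 inverted output}.
Test 2 (P=1, Q=0): fault-free G1=0, G2=1, G3=0, G4=1, G5=0 → 0; observed 0. Eliminates G5 stuck-at-1, G5 inverted output.
Test 3 (P=0, Q=1): fault-free G1=1, G2=0, G3=0, G4=0, G5=1 → 1; observed 0. Eliminates G2 stuck-at-0.
Only G2 inverted output is consistent with every test.

G2 inverted output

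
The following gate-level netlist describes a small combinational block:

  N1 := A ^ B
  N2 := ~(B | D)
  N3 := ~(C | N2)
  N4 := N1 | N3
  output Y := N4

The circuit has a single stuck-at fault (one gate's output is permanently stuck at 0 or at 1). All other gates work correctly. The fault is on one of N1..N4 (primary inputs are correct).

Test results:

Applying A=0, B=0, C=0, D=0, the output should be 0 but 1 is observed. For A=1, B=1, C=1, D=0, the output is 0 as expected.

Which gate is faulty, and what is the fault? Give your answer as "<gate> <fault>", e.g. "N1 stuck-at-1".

N2 stuck-at-0

Fault-free values for test 1 (A=0, B=0, C=0, D=0): N1=0, N2=1, N3=0, N4=0, giving Y=0. Observed 1.
Test 1: faults giving observed 1 are {N1 stuck-at-1, N2 stuck-at-0, N3 stuck-at-1, N4 stuck-at-1}.
Test 2 (A=1, B=1, C=1, D=0): fault-free N1=0, N2=0, N3=0, N4=0 → 0; observed 0. Eliminates N1 stuck-at-1, N3 stuck-at-1, N4 stuck-at-1.
Only N2 stuck-at-0 is consistent with every test.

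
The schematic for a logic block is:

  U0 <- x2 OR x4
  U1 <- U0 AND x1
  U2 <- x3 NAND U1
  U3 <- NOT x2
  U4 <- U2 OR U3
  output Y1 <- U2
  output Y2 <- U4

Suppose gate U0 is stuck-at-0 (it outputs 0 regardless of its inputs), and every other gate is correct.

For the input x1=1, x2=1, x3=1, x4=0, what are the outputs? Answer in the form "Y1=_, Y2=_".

Y1=1, Y2=1

Propagate with U0 forced: U0=0 [stuck-at-0], U1=0, U2=1, U3=0, U4=1.
So the outputs are Y1=1, Y2=1. (Without the fault they would be Y1=0, Y2=0.)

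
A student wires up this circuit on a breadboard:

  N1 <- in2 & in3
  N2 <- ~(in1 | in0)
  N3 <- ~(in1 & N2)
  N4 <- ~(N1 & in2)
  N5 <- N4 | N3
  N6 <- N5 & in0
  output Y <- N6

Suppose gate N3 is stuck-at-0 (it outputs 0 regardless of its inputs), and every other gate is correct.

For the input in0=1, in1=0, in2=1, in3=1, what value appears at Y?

Propagate with N3 forced: N1=1, N2=0, N3=0 [stuck-at-0], N4=0, N5=0, N6=0.
So Y = 0. (Without the fault it would be 1.)

0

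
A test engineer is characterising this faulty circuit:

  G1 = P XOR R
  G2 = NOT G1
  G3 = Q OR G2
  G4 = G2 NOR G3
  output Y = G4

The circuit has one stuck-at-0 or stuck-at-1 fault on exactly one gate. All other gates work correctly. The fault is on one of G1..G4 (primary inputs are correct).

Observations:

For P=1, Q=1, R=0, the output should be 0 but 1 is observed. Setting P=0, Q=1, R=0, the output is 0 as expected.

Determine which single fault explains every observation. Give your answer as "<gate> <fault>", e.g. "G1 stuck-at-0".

G3 stuck-at-0

Fault-free values for test 1 (P=1, Q=1, R=0): G1=1, G2=0, G3=1, G4=0, giving Y=0. Observed 1.
Test 1: faults giving observed 1 are {G3 stuck-at-0, G4 stuck-at-1}.
Test 2 (P=0, Q=1, R=0): fault-free G1=0, G2=1, G3=1, G4=0 → 0; observed 0. Eliminates G4 stuck-at-1.
Only G3 stuck-at-0 is consistent with every test.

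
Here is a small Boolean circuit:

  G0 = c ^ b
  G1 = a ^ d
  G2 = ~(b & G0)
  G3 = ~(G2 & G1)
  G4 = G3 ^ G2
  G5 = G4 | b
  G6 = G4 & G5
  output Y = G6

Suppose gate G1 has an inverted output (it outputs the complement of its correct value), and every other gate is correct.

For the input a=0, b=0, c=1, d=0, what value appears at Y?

1

Propagate with G1 forced: G0=1, G1=1 [inverted output], G2=1, G3=0, G4=1, G5=1, G6=1.
So Y = 1. (Without the fault it would be 0.)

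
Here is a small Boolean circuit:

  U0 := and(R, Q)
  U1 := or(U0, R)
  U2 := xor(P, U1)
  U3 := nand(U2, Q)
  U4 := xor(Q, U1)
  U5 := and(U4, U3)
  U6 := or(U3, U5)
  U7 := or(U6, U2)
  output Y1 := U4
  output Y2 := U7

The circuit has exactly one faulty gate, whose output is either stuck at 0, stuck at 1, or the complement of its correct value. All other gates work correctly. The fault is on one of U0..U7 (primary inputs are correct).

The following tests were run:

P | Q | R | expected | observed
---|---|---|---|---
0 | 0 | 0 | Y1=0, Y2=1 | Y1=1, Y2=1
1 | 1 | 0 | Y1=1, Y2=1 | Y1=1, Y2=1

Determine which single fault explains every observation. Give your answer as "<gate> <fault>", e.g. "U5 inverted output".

U4 stuck-at-1

Fault-free values for test 1 (P=0, Q=0, R=0): U0=0, U1=0, U2=0, U3=1, U4=0, U5=0, U6=1, U7=1, giving Y1=0, Y2=1. Observed Y1=1, Y2=1.
Test 1: faults giving observed Y1=1, Y2=1 are {U0 stuck-at-1, U0 inverted output, U1 stuck-at-1, U1 inverted output, U4 stuck-at-1, U4 inverted output}.
Test 2 (P=1, Q=1, R=0): fault-free U0=0, U1=0, U2=1, U3=0, U4=1, U5=0, U6=0, U7=1 → Y1=1, Y2=1; observed Y1=1, Y2=1. Eliminates U0 stuck-at-1, U0 inverted output, U1 stuck-at-1, U1 inverted output, U4 inverted output.
Only U4 stuck-at-1 is consistent with every test.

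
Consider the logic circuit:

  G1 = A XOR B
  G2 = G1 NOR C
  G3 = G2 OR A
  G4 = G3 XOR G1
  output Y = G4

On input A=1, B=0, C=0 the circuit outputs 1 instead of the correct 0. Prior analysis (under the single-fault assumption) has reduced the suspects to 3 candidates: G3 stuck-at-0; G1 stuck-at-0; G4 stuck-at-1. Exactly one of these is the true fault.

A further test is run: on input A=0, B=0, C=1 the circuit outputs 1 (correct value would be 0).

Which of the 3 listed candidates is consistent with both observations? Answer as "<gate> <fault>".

G4 stuck-at-1

Evaluate each candidate on input A=0, B=0, C=1:
  G3 stuck-at-0: G1=0, G2=0, G3=0 [stuck-at-0], G4=0 → 0 — eliminated
  G1 stuck-at-0: G1=0 [stuck-at-0], G2=0, G3=0, G4=0 → 0 — eliminated
  G4 stuck-at-1: G1=0, G2=0, G3=0, G4=1 [stuck-at-1] → 1 — matches
Only G4 stuck-at-1 reproduces the observed 1.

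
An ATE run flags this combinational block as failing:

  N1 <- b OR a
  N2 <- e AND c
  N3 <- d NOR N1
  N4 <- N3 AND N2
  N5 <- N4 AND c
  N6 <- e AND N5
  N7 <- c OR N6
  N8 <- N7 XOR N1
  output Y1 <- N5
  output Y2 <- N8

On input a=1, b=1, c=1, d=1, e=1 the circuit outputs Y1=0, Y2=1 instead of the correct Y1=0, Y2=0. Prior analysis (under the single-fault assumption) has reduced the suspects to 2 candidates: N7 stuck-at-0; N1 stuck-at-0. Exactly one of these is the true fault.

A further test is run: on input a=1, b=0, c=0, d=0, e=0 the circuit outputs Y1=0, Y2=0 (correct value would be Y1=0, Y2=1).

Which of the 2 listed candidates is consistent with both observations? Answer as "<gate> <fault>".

Evaluate each candidate on input a=1, b=0, c=0, d=0, e=0:
  N7 stuck-at-0: N1=1, N2=0, N3=0, N4=0, N5=0, N6=0, N7=0 [stuck-at-0], N8=1 → Y1=0, Y2=1 — eliminated
  N1 stuck-at-0: N1=0 [stuck-at-0], N2=0, N3=1, N4=0, N5=0, N6=0, N7=0, N8=0 → Y1=0, Y2=0 — matches
Only N1 stuck-at-0 reproduces the observed Y1=0, Y2=0.

N1 stuck-at-0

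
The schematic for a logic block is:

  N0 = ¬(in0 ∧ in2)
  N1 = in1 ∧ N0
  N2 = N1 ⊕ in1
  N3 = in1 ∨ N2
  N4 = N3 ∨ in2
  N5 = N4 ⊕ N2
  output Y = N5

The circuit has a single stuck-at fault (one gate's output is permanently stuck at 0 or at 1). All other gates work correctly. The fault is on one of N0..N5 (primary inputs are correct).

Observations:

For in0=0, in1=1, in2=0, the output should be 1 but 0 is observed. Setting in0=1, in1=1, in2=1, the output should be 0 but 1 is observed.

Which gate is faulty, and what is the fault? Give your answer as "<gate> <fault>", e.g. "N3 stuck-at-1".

N4 stuck-at-0

Fault-free values for test 1 (in0=0, in1=1, in2=0): N0=1, N1=1, N2=0, N3=1, N4=1, N5=1, giving Y=1. Observed 0.
Test 1: faults giving observed 0 are {N0 stuck-at-0, N1 stuck-at-0, N2 stuck-at-1, N3 stuck-at-0, N4 stuck-at-0, N5 stuck-at-0}.
Test 2 (in0=1, in1=1, in2=1): fault-free N0=0, N1=0, N2=1, N3=1, N4=1, N5=0 → 0; observed 1. Eliminates N0 stuck-at-0, N1 stuck-at-0, N2 stuck-at-1, N3 stuck-at-0, N5 stuck-at-0.
Only N4 stuck-at-0 is consistent with every test.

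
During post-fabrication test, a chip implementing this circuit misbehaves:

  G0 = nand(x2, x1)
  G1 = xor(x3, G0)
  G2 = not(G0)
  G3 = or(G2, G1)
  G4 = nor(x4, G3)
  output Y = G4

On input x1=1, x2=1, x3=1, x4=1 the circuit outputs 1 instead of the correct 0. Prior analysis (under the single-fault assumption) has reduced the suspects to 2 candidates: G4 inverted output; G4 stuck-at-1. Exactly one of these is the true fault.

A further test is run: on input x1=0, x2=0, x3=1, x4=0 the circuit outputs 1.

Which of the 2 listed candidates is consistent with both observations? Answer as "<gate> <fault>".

Evaluate each candidate on input x1=0, x2=0, x3=1, x4=0:
  G4 inverted output: G0=1, G1=0, G2=0, G3=0, G4=0 [inverted output] → 0 — eliminated
  G4 stuck-at-1: G0=1, G1=0, G2=0, G3=0, G4=1 [stuck-at-1] → 1 — matches
Only G4 stuck-at-1 reproduces the observed 1.

G4 stuck-at-1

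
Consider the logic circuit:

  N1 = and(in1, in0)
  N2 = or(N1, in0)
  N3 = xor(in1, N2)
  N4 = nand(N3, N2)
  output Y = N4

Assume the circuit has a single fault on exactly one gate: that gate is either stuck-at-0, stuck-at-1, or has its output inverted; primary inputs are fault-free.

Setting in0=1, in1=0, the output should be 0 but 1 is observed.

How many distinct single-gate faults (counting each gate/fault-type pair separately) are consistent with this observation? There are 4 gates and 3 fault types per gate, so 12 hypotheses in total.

Fault-free: N1=0, N2=1, N3=1, N4=0 → 0. Observed 1.
  N1 stuck-at-0: output 0 ✗
  N1 stuck-at-1: output 0 ✗
  N1 inverted output: output 0 ✗
  N2 stuck-at-0: output 1 ✓
  N2 stuck-at-1: output 0 ✗
  N2 inverted output: output 1 ✓
  N3 stuck-at-0: output 1 ✓
  N3 stuck-at-1: output 0 ✗
  N3 inverted output: output 1 ✓
  N4 stuck-at-0: output 0 ✗
  N4 stuck-at-1: output 1 ✓
  N4 inverted output: output 1 ✓
Consistent faults: {N2 stuck-at-0, N2 inverted output, N3 stuck-at-0, N3 inverted output, N4 stuck-at-1, N4 inverted output} — 6 in all.

6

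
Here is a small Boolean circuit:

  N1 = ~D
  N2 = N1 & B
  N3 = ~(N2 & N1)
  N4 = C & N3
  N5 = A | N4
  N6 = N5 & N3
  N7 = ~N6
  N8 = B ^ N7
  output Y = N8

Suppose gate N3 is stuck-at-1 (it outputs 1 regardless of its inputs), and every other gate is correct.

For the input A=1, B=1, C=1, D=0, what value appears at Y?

Propagate with N3 forced: N1=1, N2=1, N3=1 [stuck-at-1], N4=1, N5=1, N6=1, N7=0, N8=1.
So Y = 1. (Without the fault it would be 0.)

1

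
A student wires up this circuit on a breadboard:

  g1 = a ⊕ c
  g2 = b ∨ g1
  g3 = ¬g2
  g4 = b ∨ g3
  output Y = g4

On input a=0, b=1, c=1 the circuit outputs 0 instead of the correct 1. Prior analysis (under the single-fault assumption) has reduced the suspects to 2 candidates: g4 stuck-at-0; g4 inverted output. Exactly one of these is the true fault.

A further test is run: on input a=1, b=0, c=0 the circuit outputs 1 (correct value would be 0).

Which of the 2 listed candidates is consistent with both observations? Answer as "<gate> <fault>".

g4 inverted output

Evaluate each candidate on input a=1, b=0, c=0:
  g4 stuck-at-0: g1=1, g2=1, g3=0, g4=0 [stuck-at-0] → 0 — eliminated
  g4 inverted output: g1=1, g2=1, g3=0, g4=1 [inverted output] → 1 — matches
Only g4 inverted output reproduces the observed 1.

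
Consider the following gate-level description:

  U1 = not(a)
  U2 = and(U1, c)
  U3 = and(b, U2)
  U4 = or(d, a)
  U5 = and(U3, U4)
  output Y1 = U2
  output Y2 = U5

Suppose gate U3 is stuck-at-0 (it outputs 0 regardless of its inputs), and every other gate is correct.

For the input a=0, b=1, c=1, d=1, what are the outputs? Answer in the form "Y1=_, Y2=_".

Y1=1, Y2=0

Propagate with U3 forced: U1=1, U2=1, U3=0 [stuck-at-0], U4=1, U5=0.
So the outputs are Y1=1, Y2=0. (Without the fault they would be Y1=1, Y2=1.)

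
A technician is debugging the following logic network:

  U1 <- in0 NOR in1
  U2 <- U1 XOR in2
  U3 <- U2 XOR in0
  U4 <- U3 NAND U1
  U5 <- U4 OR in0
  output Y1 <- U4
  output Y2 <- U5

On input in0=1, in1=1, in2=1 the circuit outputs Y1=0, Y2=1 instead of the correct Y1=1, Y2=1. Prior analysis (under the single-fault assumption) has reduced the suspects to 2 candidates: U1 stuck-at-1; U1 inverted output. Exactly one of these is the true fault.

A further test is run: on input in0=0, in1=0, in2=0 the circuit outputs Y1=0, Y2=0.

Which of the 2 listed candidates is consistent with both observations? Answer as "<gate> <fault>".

U1 stuck-at-1

Evaluate each candidate on input in0=0, in1=0, in2=0:
  U1 stuck-at-1: U1=1 [stuck-at-1], U2=1, U3=1, U4=0, U5=0 → Y1=0, Y2=0 — matches
  U1 inverted output: U1=0 [inverted output], U2=0, U3=0, U4=1, U5=1 → Y1=1, Y2=1 — eliminated
Only U1 stuck-at-1 reproduces the observed Y1=0, Y2=0.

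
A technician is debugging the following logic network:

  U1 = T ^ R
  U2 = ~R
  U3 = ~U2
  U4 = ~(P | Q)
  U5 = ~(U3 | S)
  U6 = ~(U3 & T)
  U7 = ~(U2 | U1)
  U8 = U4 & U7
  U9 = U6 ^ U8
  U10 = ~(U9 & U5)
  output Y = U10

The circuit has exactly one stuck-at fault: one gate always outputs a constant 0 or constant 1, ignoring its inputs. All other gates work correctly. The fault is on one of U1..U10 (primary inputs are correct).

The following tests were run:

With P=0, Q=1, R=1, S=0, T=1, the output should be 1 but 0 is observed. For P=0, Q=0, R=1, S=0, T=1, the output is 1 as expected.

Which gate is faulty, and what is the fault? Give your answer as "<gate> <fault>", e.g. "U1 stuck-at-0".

Fault-free values for test 1 (P=0, Q=1, R=1, S=0, T=1): U1=0, U2=0, U3=1, U4=0, U5=0, U6=0, U7=1, U8=0, U9=0, U10=1, giving Y=1. Observed 0.
Test 1: faults giving observed 0 are {U2 stuck-at-1, U3 stuck-at-0, U10 stuck-at-0}.
Test 2 (P=0, Q=0, R=1, S=0, T=1): fault-free U1=0, U2=0, U3=1, U4=1, U5=0, U6=0, U7=1, U8=1, U9=1, U10=1 → 1; observed 1. Eliminates U2 stuck-at-1, U10 stuck-at-0.
Only U3 stuck-at-0 is consistent with every test.

U3 stuck-at-0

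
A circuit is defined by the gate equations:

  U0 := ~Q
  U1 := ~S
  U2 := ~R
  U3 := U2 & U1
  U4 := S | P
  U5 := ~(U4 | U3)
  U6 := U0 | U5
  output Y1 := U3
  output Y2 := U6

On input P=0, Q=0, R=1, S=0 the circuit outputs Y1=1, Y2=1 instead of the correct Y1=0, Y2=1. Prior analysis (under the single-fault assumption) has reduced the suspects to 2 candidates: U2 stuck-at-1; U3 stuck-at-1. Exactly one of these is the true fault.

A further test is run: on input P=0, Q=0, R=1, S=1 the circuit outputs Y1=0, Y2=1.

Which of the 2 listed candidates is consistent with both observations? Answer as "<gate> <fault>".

Evaluate each candidate on input P=0, Q=0, R=1, S=1:
  U2 stuck-at-1: U0=1, U1=0, U2=1 [stuck-at-1], U3=0, U4=1, U5=0, U6=1 → Y1=0, Y2=1 — matches
  U3 stuck-at-1: U0=1, U1=0, U2=0, U3=1 [stuck-at-1], U4=1, U5=0, U6=1 → Y1=1, Y2=1 — eliminated
Only U2 stuck-at-1 reproduces the observed Y1=0, Y2=1.

U2 stuck-at-1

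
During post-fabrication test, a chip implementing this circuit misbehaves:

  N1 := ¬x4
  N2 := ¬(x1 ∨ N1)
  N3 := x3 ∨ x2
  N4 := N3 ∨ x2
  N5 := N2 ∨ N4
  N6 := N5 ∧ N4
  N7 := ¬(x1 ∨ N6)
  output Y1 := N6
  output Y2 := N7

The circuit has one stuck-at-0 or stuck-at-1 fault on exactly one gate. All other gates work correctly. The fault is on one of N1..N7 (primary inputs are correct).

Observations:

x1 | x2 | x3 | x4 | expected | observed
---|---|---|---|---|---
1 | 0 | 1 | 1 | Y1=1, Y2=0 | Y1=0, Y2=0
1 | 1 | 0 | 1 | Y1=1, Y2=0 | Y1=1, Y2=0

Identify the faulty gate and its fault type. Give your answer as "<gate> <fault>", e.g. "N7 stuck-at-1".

N3 stuck-at-0

Fault-free values for test 1 (x1=1, x2=0, x3=1, x4=1): N1=0, N2=0, N3=1, N4=1, N5=1, N6=1, N7=0, giving Y1=1, Y2=0. Observed Y1=0, Y2=0.
Test 1: faults giving observed Y1=0, Y2=0 are {N3 stuck-at-0, N4 stuck-at-0, N5 stuck-at-0, N6 stuck-at-0}.
Test 2 (x1=1, x2=1, x3=0, x4=1): fault-free N1=0, N2=0, N3=1, N4=1, N5=1, N6=1, N7=0 → Y1=1, Y2=0; observed Y1=1, Y2=0. Eliminates N4 stuck-at-0, N5 stuck-at-0, N6 stuck-at-0.
Only N3 stuck-at-0 is consistent with every test.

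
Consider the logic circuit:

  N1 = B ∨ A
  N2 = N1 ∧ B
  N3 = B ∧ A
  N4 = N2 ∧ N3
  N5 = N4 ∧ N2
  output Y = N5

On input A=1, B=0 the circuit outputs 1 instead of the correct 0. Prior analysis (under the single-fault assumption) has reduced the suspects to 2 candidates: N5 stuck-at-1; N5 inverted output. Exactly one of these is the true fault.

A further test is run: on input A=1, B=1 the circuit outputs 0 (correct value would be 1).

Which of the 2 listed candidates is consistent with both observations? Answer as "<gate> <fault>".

Evaluate each candidate on input A=1, B=1:
  N5 stuck-at-1: N1=1, N2=1, N3=1, N4=1, N5=1 [stuck-at-1] → 1 — eliminated
  N5 inverted output: N1=1, N2=1, N3=1, N4=1, N5=0 [inverted output] → 0 — matches
Only N5 inverted output reproduces the observed 0.

N5 inverted output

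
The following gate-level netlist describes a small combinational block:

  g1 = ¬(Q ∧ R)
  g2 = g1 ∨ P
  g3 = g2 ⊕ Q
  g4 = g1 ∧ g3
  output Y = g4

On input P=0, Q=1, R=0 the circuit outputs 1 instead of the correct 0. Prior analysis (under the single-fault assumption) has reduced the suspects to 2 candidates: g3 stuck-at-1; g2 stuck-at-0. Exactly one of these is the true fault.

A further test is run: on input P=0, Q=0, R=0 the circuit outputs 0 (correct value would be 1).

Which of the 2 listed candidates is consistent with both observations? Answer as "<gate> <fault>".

g2 stuck-at-0

Evaluate each candidate on input P=0, Q=0, R=0:
  g3 stuck-at-1: g1=1, g2=1, g3=1 [stuck-at-1], g4=1 → 1 — eliminated
  g2 stuck-at-0: g1=1, g2=0 [stuck-at-0], g3=0, g4=0 → 0 — matches
Only g2 stuck-at-0 reproduces the observed 0.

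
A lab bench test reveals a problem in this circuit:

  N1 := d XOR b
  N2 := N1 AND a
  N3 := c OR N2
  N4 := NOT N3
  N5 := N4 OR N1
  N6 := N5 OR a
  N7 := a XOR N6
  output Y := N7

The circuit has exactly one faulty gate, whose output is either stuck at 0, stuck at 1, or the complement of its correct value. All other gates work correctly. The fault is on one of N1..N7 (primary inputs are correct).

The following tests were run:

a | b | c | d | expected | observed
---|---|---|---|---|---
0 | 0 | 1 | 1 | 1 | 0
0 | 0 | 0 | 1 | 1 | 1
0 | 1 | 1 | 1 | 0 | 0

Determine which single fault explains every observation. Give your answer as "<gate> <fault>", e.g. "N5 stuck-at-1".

Fault-free values for test 1 (a=0, b=0, c=1, d=1): N1=1, N2=0, N3=1, N4=0, N5=1, N6=1, N7=1, giving Y=1. Observed 0.
Test 1: faults giving observed 0 are {N1 stuck-at-0, N1 inverted output, N5 stuck-at-0, N5 inverted output, N6 stuck-at-0, N6 inverted output, N7 stuck-at-0, N7 inverted output}.
Test 2 (a=0, b=0, c=0, d=1): fault-free N1=1, N2=0, N3=0, N4=1, N5=1, N6=1, N7=1 → 1; observed 1. Eliminates N5 stuck-at-0, N5 inverted output, N6 stuck-at-0, N6 inverted output, N7 stuck-at-0, N7 inverted output.
Test 3 (a=0, b=1, c=1, d=1): fault-free N1=0, N2=0, N3=1, N4=0, N5=0, N6=0, N7=0 → 0; observed 0. Eliminates N1 inverted output.
Only N1 stuck-at-0 is consistent with every test.

N1 stuck-at-0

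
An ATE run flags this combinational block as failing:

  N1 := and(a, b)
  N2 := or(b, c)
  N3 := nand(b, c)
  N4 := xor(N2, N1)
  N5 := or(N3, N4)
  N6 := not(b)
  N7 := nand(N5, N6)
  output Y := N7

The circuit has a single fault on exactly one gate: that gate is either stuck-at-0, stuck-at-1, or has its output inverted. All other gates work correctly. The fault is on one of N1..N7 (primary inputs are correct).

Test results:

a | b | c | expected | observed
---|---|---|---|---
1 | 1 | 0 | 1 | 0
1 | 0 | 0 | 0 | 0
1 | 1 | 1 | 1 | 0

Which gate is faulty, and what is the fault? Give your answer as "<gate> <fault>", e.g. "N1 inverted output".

N7 stuck-at-0

Fault-free values for test 1 (a=1, b=1, c=0): N1=1, N2=1, N3=1, N4=0, N5=1, N6=0, N7=1, giving Y=1. Observed 0.
Test 1: faults giving observed 0 are {N6 stuck-at-1, N6 inverted output, N7 stuck-at-0, N7 inverted output}.
Test 2 (a=1, b=0, c=0): fault-free N1=0, N2=0, N3=1, N4=0, N5=1, N6=1, N7=0 → 0; observed 0. Eliminates N6 inverted output, N7 inverted output.
Test 3 (a=1, b=1, c=1): fault-free N1=1, N2=1, N3=0, N4=0, N5=0, N6=0, N7=1 → 1; observed 0. Eliminates N6 stuck-at-1.
Only N7 stuck-at-0 is consistent with every test.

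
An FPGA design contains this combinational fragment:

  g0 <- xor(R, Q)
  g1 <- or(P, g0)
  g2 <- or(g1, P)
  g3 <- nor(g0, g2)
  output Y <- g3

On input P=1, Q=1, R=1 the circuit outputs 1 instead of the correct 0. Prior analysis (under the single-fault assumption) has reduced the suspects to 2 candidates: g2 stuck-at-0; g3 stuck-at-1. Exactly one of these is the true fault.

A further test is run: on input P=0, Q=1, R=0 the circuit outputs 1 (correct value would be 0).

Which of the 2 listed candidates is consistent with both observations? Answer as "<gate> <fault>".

g3 stuck-at-1

Evaluate each candidate on input P=0, Q=1, R=0:
  g2 stuck-at-0: g0=1, g1=1, g2=0 [stuck-at-0], g3=0 → 0 — eliminated
  g3 stuck-at-1: g0=1, g1=1, g2=1, g3=1 [stuck-at-1] → 1 — matches
Only g3 stuck-at-1 reproduces the observed 1.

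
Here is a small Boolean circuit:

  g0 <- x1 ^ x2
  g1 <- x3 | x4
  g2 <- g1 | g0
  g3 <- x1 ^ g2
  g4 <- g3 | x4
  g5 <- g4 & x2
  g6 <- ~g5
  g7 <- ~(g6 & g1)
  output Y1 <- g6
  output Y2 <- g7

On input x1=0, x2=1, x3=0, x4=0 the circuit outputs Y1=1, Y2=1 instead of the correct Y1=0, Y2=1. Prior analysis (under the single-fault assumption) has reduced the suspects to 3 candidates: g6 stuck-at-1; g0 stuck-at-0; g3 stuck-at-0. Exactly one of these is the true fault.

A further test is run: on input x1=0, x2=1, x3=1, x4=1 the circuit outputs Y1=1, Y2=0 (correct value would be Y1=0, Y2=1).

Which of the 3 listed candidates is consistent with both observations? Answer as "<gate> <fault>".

Evaluate each candidate on input x1=0, x2=1, x3=1, x4=1:
  g6 stuck-at-1: g0=1, g1=1, g2=1, g3=1, g4=1, g5=1, g6=1 [stuck-at-1], g7=0 → Y1=1, Y2=0 — matches
  g0 stuck-at-0: g0=0 [stuck-at-0], g1=1, g2=1, g3=1, g4=1, g5=1, g6=0, g7=1 → Y1=0, Y2=1 — eliminated
  g3 stuck-at-0: g0=1, g1=1, g2=1, g3=0 [stuck-at-0], g4=1, g5=1, g6=0, g7=1 → Y1=0, Y2=1 — eliminated
Only g6 stuck-at-1 reproduces the observed Y1=1, Y2=0.

g6 stuck-at-1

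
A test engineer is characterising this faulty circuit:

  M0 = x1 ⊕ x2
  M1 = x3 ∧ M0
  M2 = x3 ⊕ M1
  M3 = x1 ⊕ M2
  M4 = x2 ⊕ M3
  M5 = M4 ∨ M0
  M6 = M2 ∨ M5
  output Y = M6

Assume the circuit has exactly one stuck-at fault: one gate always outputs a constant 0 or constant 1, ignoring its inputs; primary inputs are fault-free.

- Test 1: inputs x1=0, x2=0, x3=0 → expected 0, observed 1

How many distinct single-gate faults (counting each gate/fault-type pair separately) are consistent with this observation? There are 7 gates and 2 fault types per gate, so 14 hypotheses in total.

Fault-free: M0=0, M1=0, M2=0, M3=0, M4=0, M5=0, M6=0 → 0. Observed 1.
  M0 stuck-at-0: output 0 ✗
  M0 stuck-at-1: output 1 ✓
  M1 stuck-at-0: output 0 ✗
  M1 stuck-at-1: output 1 ✓
  M2 stuck-at-0: output 0 ✗
  M2 stuck-at-1: output 1 ✓
  M3 stuck-at-0: output 0 ✗
  M3 stuck-at-1: output 1 ✓
  M4 stuck-at-0: output 0 ✗
  M4 stuck-at-1: output 1 ✓
  M5 stuck-at-0: output 0 ✗
  M5 stuck-at-1: output 1 ✓
  M6 stuck-at-0: output 0 ✗
  M6 stuck-at-1: output 1 ✓
Consistent faults: {M0 stuck-at-1, M1 stuck-at-1, M2 stuck-at-1, M3 stuck-at-1, M4 stuck-at-1, M5 stuck-at-1, M6 stuck-at-1} — 7 in all.

7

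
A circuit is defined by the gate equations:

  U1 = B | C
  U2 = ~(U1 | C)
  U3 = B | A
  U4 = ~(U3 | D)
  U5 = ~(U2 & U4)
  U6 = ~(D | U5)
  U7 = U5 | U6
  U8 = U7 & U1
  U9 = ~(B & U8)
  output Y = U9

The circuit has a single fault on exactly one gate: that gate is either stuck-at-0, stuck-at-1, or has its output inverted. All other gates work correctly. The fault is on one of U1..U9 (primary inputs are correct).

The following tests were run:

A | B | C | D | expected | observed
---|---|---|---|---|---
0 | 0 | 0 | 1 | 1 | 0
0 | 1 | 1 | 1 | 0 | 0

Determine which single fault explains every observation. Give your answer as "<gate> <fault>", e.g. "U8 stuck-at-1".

U9 stuck-at-0

Fault-free values for test 1 (A=0, B=0, C=0, D=1): U1=0, U2=1, U3=0, U4=0, U5=1, U6=0, U7=1, U8=0, U9=1, giving Y=1. Observed 0.
Test 1: faults giving observed 0 are {U9 stuck-at-0, U9 inverted output}.
Test 2 (A=0, B=1, C=1, D=1): fault-free U1=1, U2=0, U3=1, U4=0, U5=1, U6=0, U7=1, U8=1, U9=0 → 0; observed 0. Eliminates U9 inverted output.
Only U9 stuck-at-0 is consistent with every test.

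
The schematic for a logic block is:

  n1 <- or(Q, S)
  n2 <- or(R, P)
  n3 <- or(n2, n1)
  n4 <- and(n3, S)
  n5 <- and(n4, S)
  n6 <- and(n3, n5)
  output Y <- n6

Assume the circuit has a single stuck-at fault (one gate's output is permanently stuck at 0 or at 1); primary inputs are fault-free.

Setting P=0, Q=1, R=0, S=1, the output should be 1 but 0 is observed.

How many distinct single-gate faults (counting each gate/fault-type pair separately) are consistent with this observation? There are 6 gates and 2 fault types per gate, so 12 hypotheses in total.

5

Fault-free: n1=1, n2=0, n3=1, n4=1, n5=1, n6=1 → 1. Observed 0.
  n1 stuck-at-0: output 0 ✓
  n1 stuck-at-1: output 1 ✗
  n2 stuck-at-0: output 1 ✗
  n2 stuck-at-1: output 1 ✗
  n3 stuck-at-0: output 0 ✓
  n3 stuck-at-1: output 1 ✗
  n4 stuck-at-0: output 0 ✓
  n4 stuck-at-1: output 1 ✗
  n5 stuck-at-0: output 0 ✓
  n5 stuck-at-1: output 1 ✗
  n6 stuck-at-0: output 0 ✓
  n6 stuck-at-1: output 1 ✗
Consistent faults: {n1 stuck-at-0, n3 stuck-at-0, n4 stuck-at-0, n5 stuck-at-0, n6 stuck-at-0} — 5 in all.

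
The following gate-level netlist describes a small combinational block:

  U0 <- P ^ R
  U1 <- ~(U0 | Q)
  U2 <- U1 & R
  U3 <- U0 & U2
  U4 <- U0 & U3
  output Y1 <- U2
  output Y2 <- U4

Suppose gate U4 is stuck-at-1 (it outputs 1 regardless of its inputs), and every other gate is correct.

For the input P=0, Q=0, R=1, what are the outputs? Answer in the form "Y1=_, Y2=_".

Y1=0, Y2=1

Propagate with U4 forced: U0=1, U1=0, U2=0, U3=0, U4=1 [stuck-at-1].
So the outputs are Y1=0, Y2=1. (Without the fault they would be Y1=0, Y2=0.)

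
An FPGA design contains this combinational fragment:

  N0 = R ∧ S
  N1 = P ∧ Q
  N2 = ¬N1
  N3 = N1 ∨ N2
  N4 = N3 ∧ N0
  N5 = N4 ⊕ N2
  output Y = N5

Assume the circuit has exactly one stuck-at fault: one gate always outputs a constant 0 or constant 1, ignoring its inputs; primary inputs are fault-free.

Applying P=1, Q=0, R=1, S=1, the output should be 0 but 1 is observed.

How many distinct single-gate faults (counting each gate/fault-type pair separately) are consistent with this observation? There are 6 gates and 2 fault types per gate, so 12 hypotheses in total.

5

Fault-free: N0=1, N1=0, N2=1, N3=1, N4=1, N5=0 → 0. Observed 1.
  N0 stuck-at-0: output 1 ✓
  N0 stuck-at-1: output 0 ✗
  N1 stuck-at-0: output 0 ✗
  N1 stuck-at-1: output 1 ✓
  N2 stuck-at-0: output 0 ✗
  N2 stuck-at-1: output 0 ✗
  N3 stuck-at-0: output 1 ✓
  N3 stuck-at-1: output 0 ✗
  N4 stuck-at-0: output 1 ✓
  N4 stuck-at-1: output 0 ✗
  N5 stuck-at-0: output 0 ✗
  N5 stuck-at-1: output 1 ✓
Consistent faults: {N0 stuck-at-0, N1 stuck-at-1, N3 stuck-at-0, N4 stuck-at-0, N5 stuck-at-1} — 5 in all.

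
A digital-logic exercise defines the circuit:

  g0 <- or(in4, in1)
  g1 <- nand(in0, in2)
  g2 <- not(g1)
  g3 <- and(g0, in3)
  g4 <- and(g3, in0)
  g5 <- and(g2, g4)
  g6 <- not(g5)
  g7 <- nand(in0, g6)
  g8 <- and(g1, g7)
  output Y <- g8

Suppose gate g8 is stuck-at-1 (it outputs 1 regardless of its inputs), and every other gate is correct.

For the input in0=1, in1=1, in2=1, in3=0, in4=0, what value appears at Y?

1

Propagate with g8 forced: g0=1, g1=0, g2=1, g3=0, g4=0, g5=0, g6=1, g7=0, g8=1 [stuck-at-1].
So Y = 1. (Without the fault it would be 0.)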